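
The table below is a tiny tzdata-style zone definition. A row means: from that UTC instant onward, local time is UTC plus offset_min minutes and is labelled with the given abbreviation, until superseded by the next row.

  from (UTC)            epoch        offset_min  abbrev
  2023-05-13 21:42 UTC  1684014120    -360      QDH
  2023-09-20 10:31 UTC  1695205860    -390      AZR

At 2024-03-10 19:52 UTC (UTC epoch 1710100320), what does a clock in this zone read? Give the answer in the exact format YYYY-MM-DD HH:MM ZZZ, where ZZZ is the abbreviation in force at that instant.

Query: 2024-03-10 19:52 UTC
Rule 2/2 (AZR, -06:30): 2023-09-20 10:31 UTC ≤ query < +∞
19·60 + 52 - 390 = 802 min
802 = 0·1440 + 802; 802 = 13·60 + 22 → 13:22, same day
→ 2024-03-10 13:22 AZR

2024-03-10 13:22 AZR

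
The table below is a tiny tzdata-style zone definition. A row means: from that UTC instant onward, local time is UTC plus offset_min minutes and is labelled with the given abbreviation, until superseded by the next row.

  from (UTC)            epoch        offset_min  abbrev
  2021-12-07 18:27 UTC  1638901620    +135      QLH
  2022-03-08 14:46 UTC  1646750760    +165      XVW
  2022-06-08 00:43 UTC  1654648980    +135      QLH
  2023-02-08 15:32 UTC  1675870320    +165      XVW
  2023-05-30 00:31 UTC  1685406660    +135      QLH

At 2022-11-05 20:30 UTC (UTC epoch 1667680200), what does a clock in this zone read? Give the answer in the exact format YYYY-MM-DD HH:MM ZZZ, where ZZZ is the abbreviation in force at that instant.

Query: 2022-11-05 20:30 UTC
Rule 3/5 (QLH, +02:15): 2022-06-08 00:43 UTC ≤ query < 2023-02-08 15:32 UTC
20·60 + 30 + 135 = 1365 min
1365 = 0·1440 + 1365; 1365 = 22·60 + 45 → 22:45, same day
→ 2022-11-05 22:45 QLH

2022-11-05 22:45 QLH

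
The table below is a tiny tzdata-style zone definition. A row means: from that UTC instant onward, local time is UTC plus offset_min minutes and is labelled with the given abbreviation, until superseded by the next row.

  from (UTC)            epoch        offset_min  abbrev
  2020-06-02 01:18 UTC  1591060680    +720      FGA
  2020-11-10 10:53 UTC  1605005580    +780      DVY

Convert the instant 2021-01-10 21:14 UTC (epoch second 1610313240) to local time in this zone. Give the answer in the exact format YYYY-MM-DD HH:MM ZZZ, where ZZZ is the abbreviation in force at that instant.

Query: 2021-01-10 21:14 UTC
Rule 2/2 (DVY, +13:00): 2020-11-10 10:53 UTC ≤ query < +∞
21·60 + 14 + 780 = 2054 min
2054 = 1·1440 + 614; 614 = 10·60 + 14 → 10:14, 2021-01-10 + 1 day = 2021-01-11
→ 2021-01-11 10:14 DVY

2021-01-11 10:14 DVY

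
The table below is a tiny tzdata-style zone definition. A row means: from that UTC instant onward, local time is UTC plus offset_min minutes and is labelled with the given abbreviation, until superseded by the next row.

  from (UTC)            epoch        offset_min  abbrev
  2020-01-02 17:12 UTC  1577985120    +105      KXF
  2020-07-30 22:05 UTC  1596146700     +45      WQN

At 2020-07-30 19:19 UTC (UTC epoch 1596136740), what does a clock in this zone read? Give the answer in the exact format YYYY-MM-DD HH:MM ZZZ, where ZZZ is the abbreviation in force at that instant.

2020-07-30 21:04 KXF

Query: 2020-07-30 19:19 UTC
Rule 1/2 (KXF, +01:45): 2020-01-02 17:12 UTC ≤ query < 2020-07-30 22:05 UTC
19·60 + 19 + 105 = 1264 min
1264 = 0·1440 + 1264; 1264 = 21·60 + 4 → 21:04, same day
→ 2020-07-30 21:04 KXF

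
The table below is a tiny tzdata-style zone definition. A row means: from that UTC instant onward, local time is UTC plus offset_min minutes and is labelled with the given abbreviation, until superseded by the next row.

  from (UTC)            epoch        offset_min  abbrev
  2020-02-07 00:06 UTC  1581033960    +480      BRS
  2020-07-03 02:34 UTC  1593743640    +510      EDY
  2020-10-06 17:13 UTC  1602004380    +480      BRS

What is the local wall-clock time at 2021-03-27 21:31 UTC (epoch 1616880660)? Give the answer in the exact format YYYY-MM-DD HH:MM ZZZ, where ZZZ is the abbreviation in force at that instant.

2021-03-28 05:31 BRS

Query: 2021-03-27 21:31 UTC
Rule 3/3 (BRS, +08:00): 2020-10-06 17:13 UTC ≤ query < +∞
21·60 + 31 + 480 = 1771 min
1771 = 1·1440 + 331; 331 = 5·60 + 31 → 05:31, 2021-03-27 + 1 day = 2021-03-28
→ 2021-03-28 05:31 BRS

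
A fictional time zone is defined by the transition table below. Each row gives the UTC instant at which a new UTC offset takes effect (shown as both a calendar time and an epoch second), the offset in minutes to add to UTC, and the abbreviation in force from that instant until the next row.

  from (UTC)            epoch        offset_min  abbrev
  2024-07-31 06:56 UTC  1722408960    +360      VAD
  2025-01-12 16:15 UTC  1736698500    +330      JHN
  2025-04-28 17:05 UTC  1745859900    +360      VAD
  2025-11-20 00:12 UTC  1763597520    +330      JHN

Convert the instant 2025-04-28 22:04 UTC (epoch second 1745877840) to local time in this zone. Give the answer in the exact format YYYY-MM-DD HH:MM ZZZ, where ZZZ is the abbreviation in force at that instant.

2025-04-29 04:04 VAD

Query: 2025-04-28 22:04 UTC
Rule 3/4 (VAD, +06:00): 2025-04-28 17:05 UTC ≤ query < 2025-11-20 00:12 UTC
22·60 + 4 + 360 = 1684 min
1684 = 1·1440 + 244; 244 = 4·60 + 4 → 04:04, 2025-04-28 + 1 day = 2025-04-29
→ 2025-04-29 04:04 VAD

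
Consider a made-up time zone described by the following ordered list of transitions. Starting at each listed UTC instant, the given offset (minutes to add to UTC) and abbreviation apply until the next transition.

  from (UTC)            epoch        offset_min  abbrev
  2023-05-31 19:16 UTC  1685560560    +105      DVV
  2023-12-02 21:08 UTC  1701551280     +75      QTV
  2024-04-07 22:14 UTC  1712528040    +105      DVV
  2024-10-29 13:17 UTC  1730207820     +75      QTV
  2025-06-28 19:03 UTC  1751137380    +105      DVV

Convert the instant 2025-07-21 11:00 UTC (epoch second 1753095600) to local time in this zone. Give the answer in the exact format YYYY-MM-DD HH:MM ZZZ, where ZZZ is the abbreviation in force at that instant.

2025-07-21 12:45 DVV

Query: 2025-07-21 11:00 UTC
Rule 5/5 (DVV, +01:45): 2025-06-28 19:03 UTC ≤ query < +∞
11·60 + 0 + 105 = 765 min
765 = 0·1440 + 765; 765 = 12·60 + 45 → 12:45, same day
→ 2025-07-21 12:45 DVV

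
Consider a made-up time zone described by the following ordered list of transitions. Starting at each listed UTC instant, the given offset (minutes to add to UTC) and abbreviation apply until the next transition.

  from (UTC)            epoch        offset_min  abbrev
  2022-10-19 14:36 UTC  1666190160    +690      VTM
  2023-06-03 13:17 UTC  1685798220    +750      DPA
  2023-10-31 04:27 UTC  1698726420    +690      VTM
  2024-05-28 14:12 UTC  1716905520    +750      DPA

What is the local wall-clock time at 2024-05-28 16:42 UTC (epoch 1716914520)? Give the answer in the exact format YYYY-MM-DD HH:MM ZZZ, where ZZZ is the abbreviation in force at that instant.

2024-05-29 05:12 DPA

Query: 2024-05-28 16:42 UTC
Rule 4/4 (DPA, +12:30): 2024-05-28 14:12 UTC ≤ query < +∞
16·60 + 42 + 750 = 1752 min
1752 = 1·1440 + 312; 312 = 5·60 + 12 → 05:12, 2024-05-28 + 1 day = 2024-05-29
→ 2024-05-29 05:12 DPA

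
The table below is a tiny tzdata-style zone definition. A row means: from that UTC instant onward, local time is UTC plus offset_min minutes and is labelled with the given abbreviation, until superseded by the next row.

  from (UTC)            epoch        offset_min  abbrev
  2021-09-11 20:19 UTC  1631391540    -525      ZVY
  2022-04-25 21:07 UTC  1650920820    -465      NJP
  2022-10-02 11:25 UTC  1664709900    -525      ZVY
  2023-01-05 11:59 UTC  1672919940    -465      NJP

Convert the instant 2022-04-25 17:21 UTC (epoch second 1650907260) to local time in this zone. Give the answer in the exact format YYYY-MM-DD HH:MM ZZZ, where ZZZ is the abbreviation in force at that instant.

2022-04-25 08:36 ZVY

Query: 2022-04-25 17:21 UTC
Rule 1/4 (ZVY, -08:45): 2021-09-11 20:19 UTC ≤ query < 2022-04-25 21:07 UTC
17·60 + 21 - 525 = 516 min
516 = 0·1440 + 516; 516 = 8·60 + 36 → 08:36, same day
→ 2022-04-25 08:36 ZVY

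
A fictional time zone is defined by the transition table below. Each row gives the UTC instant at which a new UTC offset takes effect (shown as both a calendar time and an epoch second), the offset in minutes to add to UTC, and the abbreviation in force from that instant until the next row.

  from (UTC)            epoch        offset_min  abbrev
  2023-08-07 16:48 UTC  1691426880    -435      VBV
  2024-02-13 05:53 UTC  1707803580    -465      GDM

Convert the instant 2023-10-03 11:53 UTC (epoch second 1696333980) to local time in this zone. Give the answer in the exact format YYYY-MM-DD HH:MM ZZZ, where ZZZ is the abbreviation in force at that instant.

2023-10-03 04:38 VBV

Query: 2023-10-03 11:53 UTC
Rule 1/2 (VBV, -07:15): 2023-08-07 16:48 UTC ≤ query < 2024-02-13 05:53 UTC
11·60 + 53 - 435 = 278 min
278 = 0·1440 + 278; 278 = 4·60 + 38 → 04:38, same day
→ 2023-10-03 04:38 VBV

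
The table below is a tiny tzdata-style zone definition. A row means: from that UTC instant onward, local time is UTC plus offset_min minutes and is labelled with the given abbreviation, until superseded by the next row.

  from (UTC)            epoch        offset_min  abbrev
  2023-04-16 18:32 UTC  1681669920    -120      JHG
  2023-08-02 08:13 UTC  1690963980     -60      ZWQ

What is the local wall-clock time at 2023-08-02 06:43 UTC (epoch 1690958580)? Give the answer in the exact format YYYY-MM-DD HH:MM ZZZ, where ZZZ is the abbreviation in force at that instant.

2023-08-02 04:43 JHG

Query: 2023-08-02 06:43 UTC
Rule 1/2 (JHG, -02:00): 2023-04-16 18:32 UTC ≤ query < 2023-08-02 08:13 UTC
6·60 + 43 - 120 = 283 min
283 = 0·1440 + 283; 283 = 4·60 + 43 → 04:43, same day
→ 2023-08-02 04:43 JHG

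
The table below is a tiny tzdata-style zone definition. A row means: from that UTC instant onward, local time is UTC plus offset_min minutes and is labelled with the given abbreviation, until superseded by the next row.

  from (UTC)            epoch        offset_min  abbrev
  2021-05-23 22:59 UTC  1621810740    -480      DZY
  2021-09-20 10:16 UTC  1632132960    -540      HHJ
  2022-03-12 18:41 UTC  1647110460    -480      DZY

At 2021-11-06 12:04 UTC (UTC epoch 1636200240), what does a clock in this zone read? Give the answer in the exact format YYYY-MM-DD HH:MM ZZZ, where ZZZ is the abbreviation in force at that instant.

Query: 2021-11-06 12:04 UTC
Rule 2/3 (HHJ, -09:00): 2021-09-20 10:16 UTC ≤ query < 2022-03-12 18:41 UTC
12·60 + 4 - 540 = 184 min
184 = 0·1440 + 184; 184 = 3·60 + 4 → 03:04, same day
→ 2021-11-06 03:04 HHJ

2021-11-06 03:04 HHJ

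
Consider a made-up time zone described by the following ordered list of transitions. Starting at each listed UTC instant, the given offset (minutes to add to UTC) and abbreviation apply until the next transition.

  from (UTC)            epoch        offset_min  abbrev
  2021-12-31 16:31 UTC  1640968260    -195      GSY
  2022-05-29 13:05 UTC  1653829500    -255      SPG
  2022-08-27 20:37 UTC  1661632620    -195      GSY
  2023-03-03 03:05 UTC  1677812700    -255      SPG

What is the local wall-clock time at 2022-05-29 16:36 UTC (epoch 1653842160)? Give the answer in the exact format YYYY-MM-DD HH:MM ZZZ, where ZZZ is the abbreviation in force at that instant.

2022-05-29 12:21 SPG

Query: 2022-05-29 16:36 UTC
Rule 2/4 (SPG, -04:15): 2022-05-29 13:05 UTC ≤ query < 2022-08-27 20:37 UTC
16·60 + 36 - 255 = 741 min
741 = 0·1440 + 741; 741 = 12·60 + 21 → 12:21, same day
→ 2022-05-29 12:21 SPG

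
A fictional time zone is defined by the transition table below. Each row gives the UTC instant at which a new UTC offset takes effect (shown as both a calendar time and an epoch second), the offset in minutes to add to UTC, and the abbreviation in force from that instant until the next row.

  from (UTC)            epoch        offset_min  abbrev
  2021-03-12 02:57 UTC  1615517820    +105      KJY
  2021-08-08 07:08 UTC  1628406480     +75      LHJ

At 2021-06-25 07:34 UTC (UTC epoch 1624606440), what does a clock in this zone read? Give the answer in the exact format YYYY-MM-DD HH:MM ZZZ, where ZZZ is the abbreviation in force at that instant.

2021-06-25 09:19 KJY

Query: 2021-06-25 07:34 UTC
Rule 1/2 (KJY, +01:45): 2021-03-12 02:57 UTC ≤ query < 2021-08-08 07:08 UTC
7·60 + 34 + 105 = 559 min
559 = 0·1440 + 559; 559 = 9·60 + 19 → 09:19, same day
→ 2021-06-25 09:19 KJY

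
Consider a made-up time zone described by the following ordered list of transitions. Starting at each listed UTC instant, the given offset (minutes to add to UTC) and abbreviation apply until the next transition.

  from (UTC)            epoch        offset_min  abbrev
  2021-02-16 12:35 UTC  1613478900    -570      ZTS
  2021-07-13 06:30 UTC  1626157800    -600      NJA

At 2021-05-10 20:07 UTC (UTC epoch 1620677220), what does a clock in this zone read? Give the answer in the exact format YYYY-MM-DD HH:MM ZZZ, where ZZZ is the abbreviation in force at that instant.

2021-05-10 10:37 ZTS

Query: 2021-05-10 20:07 UTC
Rule 1/2 (ZTS, -09:30): 2021-02-16 12:35 UTC ≤ query < 2021-07-13 06:30 UTC
20·60 + 7 - 570 = 637 min
637 = 0·1440 + 637; 637 = 10·60 + 37 → 10:37, same day
→ 2021-05-10 10:37 ZTS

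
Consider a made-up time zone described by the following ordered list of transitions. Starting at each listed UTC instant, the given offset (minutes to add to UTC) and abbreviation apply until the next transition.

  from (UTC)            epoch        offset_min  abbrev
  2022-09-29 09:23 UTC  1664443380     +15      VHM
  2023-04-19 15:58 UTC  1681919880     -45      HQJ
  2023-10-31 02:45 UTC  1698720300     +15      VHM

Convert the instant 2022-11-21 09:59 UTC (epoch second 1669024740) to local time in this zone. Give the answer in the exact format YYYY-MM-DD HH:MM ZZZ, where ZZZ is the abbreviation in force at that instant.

Query: 2022-11-21 09:59 UTC
Rule 1/3 (VHM, +00:15): 2022-09-29 09:23 UTC ≤ query < 2023-04-19 15:58 UTC
9·60 + 59 + 15 = 614 min
614 = 0·1440 + 614; 614 = 10·60 + 14 → 10:14, same day
→ 2022-11-21 10:14 VHM

2022-11-21 10:14 VHM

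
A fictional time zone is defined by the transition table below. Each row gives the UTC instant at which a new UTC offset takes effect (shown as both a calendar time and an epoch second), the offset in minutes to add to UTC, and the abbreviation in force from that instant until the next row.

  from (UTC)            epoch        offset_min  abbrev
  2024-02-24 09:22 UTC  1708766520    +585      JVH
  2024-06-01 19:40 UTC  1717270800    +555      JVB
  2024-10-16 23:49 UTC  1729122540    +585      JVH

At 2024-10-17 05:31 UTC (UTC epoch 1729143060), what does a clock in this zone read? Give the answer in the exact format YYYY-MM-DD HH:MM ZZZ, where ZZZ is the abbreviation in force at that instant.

2024-10-17 15:16 JVH

Query: 2024-10-17 05:31 UTC
Rule 3/3 (JVH, +09:45): 2024-10-16 23:49 UTC ≤ query < +∞
5·60 + 31 + 585 = 916 min
916 = 0·1440 + 916; 916 = 15·60 + 16 → 15:16, same day
→ 2024-10-17 15:16 JVH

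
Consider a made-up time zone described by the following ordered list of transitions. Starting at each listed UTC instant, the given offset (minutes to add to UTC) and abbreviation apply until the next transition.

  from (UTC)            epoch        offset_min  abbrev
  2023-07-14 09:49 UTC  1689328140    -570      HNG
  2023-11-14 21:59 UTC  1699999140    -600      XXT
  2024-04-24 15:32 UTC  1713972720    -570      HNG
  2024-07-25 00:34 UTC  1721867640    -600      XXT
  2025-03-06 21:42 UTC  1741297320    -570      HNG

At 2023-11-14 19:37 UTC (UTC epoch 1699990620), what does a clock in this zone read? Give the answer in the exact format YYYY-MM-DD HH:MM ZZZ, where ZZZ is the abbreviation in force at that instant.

Query: 2023-11-14 19:37 UTC
Rule 1/5 (HNG, -09:30): 2023-07-14 09:49 UTC ≤ query < 2023-11-14 21:59 UTC
19·60 + 37 - 570 = 607 min
607 = 0·1440 + 607; 607 = 10·60 + 7 → 10:07, same day
→ 2023-11-14 10:07 HNG

2023-11-14 10:07 HNG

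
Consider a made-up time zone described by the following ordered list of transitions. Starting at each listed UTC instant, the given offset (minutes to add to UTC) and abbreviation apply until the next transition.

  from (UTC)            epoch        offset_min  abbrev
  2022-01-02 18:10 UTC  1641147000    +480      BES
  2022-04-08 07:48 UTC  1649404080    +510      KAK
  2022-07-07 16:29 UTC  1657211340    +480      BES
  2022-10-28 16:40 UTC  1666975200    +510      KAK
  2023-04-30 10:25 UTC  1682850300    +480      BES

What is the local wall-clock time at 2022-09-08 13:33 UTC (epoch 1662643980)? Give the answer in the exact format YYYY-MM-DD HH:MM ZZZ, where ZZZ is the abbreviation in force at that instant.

Query: 2022-09-08 13:33 UTC
Rule 3/5 (BES, +08:00): 2022-07-07 16:29 UTC ≤ query < 2022-10-28 16:40 UTC
13·60 + 33 + 480 = 1293 min
1293 = 0·1440 + 1293; 1293 = 21·60 + 33 → 21:33, same day
→ 2022-09-08 21:33 BES

2022-09-08 21:33 BES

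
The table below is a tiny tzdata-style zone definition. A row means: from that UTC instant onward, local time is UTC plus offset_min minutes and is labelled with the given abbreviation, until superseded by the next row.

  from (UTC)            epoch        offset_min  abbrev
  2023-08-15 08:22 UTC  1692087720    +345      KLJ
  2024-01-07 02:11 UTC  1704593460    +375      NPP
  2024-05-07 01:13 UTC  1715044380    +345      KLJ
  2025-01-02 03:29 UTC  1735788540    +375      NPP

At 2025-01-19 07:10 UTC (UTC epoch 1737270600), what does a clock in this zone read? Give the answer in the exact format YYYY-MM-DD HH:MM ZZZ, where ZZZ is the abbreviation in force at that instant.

Query: 2025-01-19 07:10 UTC
Rule 4/4 (NPP, +06:15): 2025-01-02 03:29 UTC ≤ query < +∞
7·60 + 10 + 375 = 805 min
805 = 0·1440 + 805; 805 = 13·60 + 25 → 13:25, same day
→ 2025-01-19 13:25 NPP

2025-01-19 13:25 NPP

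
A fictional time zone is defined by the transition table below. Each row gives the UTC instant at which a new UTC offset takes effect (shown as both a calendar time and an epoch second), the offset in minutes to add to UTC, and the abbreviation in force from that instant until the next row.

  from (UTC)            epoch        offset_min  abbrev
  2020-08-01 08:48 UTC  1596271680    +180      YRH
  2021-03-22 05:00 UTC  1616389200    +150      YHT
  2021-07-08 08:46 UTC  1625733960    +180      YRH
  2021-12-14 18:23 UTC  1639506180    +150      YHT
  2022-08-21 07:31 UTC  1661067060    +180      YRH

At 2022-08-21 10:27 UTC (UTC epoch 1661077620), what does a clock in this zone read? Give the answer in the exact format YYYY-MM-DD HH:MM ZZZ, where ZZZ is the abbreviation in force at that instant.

2022-08-21 13:27 YRH

Query: 2022-08-21 10:27 UTC
Rule 5/5 (YRH, +03:00): 2022-08-21 07:31 UTC ≤ query < +∞
10·60 + 27 + 180 = 807 min
807 = 0·1440 + 807; 807 = 13·60 + 27 → 13:27, same day
→ 2022-08-21 13:27 YRH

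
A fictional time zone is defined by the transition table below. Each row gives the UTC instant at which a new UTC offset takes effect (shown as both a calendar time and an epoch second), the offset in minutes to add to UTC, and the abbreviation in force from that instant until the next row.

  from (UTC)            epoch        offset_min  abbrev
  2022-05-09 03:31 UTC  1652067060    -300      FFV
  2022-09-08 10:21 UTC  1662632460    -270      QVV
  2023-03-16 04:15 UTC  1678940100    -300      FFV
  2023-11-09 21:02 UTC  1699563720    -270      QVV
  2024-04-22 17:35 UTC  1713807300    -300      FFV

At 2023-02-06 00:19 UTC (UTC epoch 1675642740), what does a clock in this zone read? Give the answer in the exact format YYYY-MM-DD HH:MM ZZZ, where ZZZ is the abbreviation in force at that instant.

2023-02-05 19:49 QVV

Query: 2023-02-06 00:19 UTC
Rule 2/5 (QVV, -04:30): 2022-09-08 10:21 UTC ≤ query < 2023-03-16 04:15 UTC
0·60 + 19 - 270 = -251 min
-251 = -1·1440 + 1189; 1189 = 19·60 + 49 → 19:49, 2023-02-06 - 1 day = 2023-02-05
→ 2023-02-05 19:49 QVV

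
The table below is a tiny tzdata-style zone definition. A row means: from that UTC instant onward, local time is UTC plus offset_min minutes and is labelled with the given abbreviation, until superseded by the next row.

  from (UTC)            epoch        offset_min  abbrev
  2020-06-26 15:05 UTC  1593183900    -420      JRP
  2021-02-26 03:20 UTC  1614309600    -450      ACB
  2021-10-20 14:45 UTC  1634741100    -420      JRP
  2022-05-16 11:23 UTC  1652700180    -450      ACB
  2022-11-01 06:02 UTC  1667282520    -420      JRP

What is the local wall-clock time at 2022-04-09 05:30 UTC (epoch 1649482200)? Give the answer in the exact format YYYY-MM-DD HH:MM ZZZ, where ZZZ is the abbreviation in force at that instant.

2022-04-08 22:30 JRP

Query: 2022-04-09 05:30 UTC
Rule 3/5 (JRP, -07:00): 2021-10-20 14:45 UTC ≤ query < 2022-05-16 11:23 UTC
5·60 + 30 - 420 = -90 min
-90 = -1·1440 + 1350; 1350 = 22·60 + 30 → 22:30, 2022-04-09 - 1 day = 2022-04-08
→ 2022-04-08 22:30 JRP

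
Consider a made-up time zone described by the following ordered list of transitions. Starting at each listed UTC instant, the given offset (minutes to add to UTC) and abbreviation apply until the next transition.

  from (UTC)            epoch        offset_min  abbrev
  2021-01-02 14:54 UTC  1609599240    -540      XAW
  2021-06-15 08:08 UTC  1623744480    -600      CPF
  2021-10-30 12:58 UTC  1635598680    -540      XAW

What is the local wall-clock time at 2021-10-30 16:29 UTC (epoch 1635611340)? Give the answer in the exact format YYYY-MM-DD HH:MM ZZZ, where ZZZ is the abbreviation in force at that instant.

Query: 2021-10-30 16:29 UTC
Rule 3/3 (XAW, -09:00): 2021-10-30 12:58 UTC ≤ query < +∞
16·60 + 29 - 540 = 449 min
449 = 0·1440 + 449; 449 = 7·60 + 29 → 07:29, same day
→ 2021-10-30 07:29 XAW

2021-10-30 07:29 XAW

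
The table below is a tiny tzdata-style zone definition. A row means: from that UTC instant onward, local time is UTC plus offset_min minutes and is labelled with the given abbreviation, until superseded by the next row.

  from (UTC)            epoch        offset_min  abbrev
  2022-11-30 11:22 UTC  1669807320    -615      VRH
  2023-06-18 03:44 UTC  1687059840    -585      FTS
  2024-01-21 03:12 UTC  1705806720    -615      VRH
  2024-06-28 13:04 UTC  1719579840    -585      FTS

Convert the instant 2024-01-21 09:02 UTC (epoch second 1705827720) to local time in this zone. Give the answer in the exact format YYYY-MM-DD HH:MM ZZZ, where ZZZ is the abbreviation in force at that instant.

Query: 2024-01-21 09:02 UTC
Rule 3/4 (VRH, -10:15): 2024-01-21 03:12 UTC ≤ query < 2024-06-28 13:04 UTC
9·60 + 2 - 615 = -73 min
-73 = -1·1440 + 1367; 1367 = 22·60 + 47 → 22:47, 2024-01-21 - 1 day = 2024-01-20
→ 2024-01-20 22:47 VRH

2024-01-20 22:47 VRH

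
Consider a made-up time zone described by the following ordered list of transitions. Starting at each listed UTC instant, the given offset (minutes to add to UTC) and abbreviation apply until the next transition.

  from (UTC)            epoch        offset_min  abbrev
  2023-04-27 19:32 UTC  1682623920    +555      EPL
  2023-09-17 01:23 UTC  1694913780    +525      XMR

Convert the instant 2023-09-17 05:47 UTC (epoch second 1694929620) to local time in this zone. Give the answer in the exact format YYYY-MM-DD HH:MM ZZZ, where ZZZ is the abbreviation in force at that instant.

Query: 2023-09-17 05:47 UTC
Rule 2/2 (XMR, +08:45): 2023-09-17 01:23 UTC ≤ query < +∞
5·60 + 47 + 525 = 872 min
872 = 0·1440 + 872; 872 = 14·60 + 32 → 14:32, same day
→ 2023-09-17 14:32 XMR

2023-09-17 14:32 XMR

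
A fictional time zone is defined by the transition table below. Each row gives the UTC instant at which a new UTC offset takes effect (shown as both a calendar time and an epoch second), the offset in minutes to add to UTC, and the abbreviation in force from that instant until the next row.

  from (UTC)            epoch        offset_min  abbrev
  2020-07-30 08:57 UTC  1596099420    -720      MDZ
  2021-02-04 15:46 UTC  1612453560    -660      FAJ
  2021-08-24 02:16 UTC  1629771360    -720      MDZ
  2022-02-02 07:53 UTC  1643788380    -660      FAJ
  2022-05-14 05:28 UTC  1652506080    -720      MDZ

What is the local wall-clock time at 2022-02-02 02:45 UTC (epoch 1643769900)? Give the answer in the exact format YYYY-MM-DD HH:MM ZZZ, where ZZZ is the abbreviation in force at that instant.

Query: 2022-02-02 02:45 UTC
Rule 3/5 (MDZ, -12:00): 2021-08-24 02:16 UTC ≤ query < 2022-02-02 07:53 UTC
2·60 + 45 - 720 = -555 min
-555 = -1·1440 + 885; 885 = 14·60 + 45 → 14:45, 2022-02-02 - 1 day = 2022-02-01
→ 2022-02-01 14:45 MDZ

2022-02-01 14:45 MDZ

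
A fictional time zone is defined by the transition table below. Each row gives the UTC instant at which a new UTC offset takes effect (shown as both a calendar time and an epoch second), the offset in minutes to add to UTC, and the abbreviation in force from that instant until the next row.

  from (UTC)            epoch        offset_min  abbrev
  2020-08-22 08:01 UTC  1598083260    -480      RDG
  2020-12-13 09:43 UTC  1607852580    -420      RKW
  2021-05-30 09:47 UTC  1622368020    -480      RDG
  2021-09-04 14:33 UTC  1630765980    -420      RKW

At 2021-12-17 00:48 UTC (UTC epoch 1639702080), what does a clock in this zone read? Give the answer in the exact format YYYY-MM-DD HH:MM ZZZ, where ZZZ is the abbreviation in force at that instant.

2021-12-16 17:48 RKW

Query: 2021-12-17 00:48 UTC
Rule 4/4 (RKW, -07:00): 2021-09-04 14:33 UTC ≤ query < +∞
0·60 + 48 - 420 = -372 min
-372 = -1·1440 + 1068; 1068 = 17·60 + 48 → 17:48, 2021-12-17 - 1 day = 2021-12-16
→ 2021-12-16 17:48 RKW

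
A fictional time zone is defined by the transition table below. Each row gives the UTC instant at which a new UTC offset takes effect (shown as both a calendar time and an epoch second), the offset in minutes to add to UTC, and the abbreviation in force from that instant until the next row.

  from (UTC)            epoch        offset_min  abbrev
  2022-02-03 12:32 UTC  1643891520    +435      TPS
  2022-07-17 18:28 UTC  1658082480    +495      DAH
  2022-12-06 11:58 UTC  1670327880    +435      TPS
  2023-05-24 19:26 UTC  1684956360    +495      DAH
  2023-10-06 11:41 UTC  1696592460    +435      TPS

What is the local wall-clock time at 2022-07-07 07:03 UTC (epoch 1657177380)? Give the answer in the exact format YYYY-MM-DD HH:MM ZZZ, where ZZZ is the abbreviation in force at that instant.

2022-07-07 14:18 TPS

Query: 2022-07-07 07:03 UTC
Rule 1/5 (TPS, +07:15): 2022-02-03 12:32 UTC ≤ query < 2022-07-17 18:28 UTC
7·60 + 3 + 435 = 858 min
858 = 0·1440 + 858; 858 = 14·60 + 18 → 14:18, same day
→ 2022-07-07 14:18 TPS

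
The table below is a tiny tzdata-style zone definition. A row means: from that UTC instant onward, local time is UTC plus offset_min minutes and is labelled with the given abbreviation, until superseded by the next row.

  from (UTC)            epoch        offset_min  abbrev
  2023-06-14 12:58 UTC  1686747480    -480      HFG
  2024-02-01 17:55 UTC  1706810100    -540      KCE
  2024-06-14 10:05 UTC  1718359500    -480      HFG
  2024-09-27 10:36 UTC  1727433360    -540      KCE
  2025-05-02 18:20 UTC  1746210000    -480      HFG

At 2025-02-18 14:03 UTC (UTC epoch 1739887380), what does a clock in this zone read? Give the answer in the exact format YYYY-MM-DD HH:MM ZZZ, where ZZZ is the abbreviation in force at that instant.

2025-02-18 05:03 KCE

Query: 2025-02-18 14:03 UTC
Rule 4/5 (KCE, -09:00): 2024-09-27 10:36 UTC ≤ query < 2025-05-02 18:20 UTC
14·60 + 3 - 540 = 303 min
303 = 0·1440 + 303; 303 = 5·60 + 3 → 05:03, same day
→ 2025-02-18 05:03 KCE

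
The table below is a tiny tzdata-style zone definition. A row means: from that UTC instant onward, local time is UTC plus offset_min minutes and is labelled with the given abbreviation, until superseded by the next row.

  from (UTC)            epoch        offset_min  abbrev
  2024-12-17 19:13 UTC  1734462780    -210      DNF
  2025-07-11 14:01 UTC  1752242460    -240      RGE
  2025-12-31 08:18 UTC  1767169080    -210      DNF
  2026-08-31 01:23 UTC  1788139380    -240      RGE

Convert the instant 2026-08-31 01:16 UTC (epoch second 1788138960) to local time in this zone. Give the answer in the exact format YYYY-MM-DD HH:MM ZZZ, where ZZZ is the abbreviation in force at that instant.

2026-08-30 21:46 DNF

Query: 2026-08-31 01:16 UTC
Rule 3/4 (DNF, -03:30): 2025-12-31 08:18 UTC ≤ query < 2026-08-31 01:23 UTC
1·60 + 16 - 210 = -134 min
-134 = -1·1440 + 1306; 1306 = 21·60 + 46 → 21:46, 2026-08-31 - 1 day = 2026-08-30
→ 2026-08-30 21:46 DNF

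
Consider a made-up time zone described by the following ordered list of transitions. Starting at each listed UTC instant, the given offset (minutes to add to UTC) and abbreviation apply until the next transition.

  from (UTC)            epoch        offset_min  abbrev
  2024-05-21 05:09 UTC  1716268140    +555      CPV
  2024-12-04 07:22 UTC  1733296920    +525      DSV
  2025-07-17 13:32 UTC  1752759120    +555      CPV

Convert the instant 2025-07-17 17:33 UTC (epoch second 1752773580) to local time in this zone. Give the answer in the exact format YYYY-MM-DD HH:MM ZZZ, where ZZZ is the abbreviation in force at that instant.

Query: 2025-07-17 17:33 UTC
Rule 3/3 (CPV, +09:15): 2025-07-17 13:32 UTC ≤ query < +∞
17·60 + 33 + 555 = 1608 min
1608 = 1·1440 + 168; 168 = 2·60 + 48 → 02:48, 2025-07-17 + 1 day = 2025-07-18
→ 2025-07-18 02:48 CPV

2025-07-18 02:48 CPV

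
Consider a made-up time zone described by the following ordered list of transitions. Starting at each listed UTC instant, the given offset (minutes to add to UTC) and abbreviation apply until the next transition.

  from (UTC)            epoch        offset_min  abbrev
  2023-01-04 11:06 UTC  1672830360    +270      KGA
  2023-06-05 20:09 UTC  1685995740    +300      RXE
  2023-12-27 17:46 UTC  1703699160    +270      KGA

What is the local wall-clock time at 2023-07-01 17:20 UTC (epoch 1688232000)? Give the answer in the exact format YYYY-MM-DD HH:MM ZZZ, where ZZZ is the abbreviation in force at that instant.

2023-07-01 22:20 RXE

Query: 2023-07-01 17:20 UTC
Rule 2/3 (RXE, +05:00): 2023-06-05 20:09 UTC ≤ query < 2023-12-27 17:46 UTC
17·60 + 20 + 300 = 1340 min
1340 = 0·1440 + 1340; 1340 = 22·60 + 20 → 22:20, same day
→ 2023-07-01 22:20 RXE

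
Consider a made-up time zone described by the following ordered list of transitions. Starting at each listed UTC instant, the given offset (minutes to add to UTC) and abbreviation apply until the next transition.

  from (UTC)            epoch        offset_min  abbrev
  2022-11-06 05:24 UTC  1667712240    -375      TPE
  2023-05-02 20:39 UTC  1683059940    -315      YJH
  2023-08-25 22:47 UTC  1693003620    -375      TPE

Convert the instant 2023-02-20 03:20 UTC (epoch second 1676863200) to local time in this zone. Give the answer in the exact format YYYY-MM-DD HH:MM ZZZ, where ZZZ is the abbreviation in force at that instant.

Query: 2023-02-20 03:20 UTC
Rule 1/3 (TPE, -06:15): 2022-11-06 05:24 UTC ≤ query < 2023-05-02 20:39 UTC
3·60 + 20 - 375 = -175 min
-175 = -1·1440 + 1265; 1265 = 21·60 + 5 → 21:05, 2023-02-20 - 1 day = 2023-02-19
→ 2023-02-19 21:05 TPE

2023-02-19 21:05 TPE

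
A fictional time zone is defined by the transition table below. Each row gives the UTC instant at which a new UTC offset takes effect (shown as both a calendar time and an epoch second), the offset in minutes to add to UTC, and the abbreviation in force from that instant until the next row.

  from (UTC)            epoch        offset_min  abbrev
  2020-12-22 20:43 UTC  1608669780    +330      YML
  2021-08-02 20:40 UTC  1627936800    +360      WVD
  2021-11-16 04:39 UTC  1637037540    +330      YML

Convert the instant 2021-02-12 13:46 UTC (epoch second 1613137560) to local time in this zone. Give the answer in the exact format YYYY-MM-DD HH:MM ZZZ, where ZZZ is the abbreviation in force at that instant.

Query: 2021-02-12 13:46 UTC
Rule 1/3 (YML, +05:30): 2020-12-22 20:43 UTC ≤ query < 2021-08-02 20:40 UTC
13·60 + 46 + 330 = 1156 min
1156 = 0·1440 + 1156; 1156 = 19·60 + 16 → 19:16, same day
→ 2021-02-12 19:16 YML

2021-02-12 19:16 YML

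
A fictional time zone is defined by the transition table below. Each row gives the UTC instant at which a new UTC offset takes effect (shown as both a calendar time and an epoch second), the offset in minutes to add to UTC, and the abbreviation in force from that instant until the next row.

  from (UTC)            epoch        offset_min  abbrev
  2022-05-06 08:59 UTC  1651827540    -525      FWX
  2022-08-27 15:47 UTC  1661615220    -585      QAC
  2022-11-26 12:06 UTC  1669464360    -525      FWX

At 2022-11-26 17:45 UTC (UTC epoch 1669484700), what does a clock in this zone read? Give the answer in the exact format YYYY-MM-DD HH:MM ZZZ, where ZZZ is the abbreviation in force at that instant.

Query: 2022-11-26 17:45 UTC
Rule 3/3 (FWX, -08:45): 2022-11-26 12:06 UTC ≤ query < +∞
17·60 + 45 - 525 = 540 min
540 = 0·1440 + 540; 540 = 9·60 + 0 → 09:00, same day
→ 2022-11-26 09:00 FWX

2022-11-26 09:00 FWX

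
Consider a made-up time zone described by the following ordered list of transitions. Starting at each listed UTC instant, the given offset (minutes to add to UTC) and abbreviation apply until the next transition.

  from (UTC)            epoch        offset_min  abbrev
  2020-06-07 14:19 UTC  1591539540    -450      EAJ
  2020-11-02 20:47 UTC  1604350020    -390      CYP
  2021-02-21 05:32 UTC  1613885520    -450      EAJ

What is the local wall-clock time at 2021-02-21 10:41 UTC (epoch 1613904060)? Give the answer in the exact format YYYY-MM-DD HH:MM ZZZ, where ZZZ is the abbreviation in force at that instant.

Query: 2021-02-21 10:41 UTC
Rule 3/3 (EAJ, -07:30): 2021-02-21 05:32 UTC ≤ query < +∞
10·60 + 41 - 450 = 191 min
191 = 0·1440 + 191; 191 = 3·60 + 11 → 03:11, same day
→ 2021-02-21 03:11 EAJ

2021-02-21 03:11 EAJ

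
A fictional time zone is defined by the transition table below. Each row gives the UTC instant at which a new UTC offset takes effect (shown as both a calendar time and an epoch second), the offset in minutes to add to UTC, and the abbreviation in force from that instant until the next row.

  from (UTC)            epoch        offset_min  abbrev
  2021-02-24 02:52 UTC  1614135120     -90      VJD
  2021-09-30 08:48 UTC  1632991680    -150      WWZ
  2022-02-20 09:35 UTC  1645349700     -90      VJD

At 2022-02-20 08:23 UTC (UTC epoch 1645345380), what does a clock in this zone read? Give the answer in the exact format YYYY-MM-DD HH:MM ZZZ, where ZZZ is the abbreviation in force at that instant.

2022-02-20 05:53 WWZ

Query: 2022-02-20 08:23 UTC
Rule 2/3 (WWZ, -02:30): 2021-09-30 08:48 UTC ≤ query < 2022-02-20 09:35 UTC
8·60 + 23 - 150 = 353 min
353 = 0·1440 + 353; 353 = 5·60 + 53 → 05:53, same day
→ 2022-02-20 05:53 WWZ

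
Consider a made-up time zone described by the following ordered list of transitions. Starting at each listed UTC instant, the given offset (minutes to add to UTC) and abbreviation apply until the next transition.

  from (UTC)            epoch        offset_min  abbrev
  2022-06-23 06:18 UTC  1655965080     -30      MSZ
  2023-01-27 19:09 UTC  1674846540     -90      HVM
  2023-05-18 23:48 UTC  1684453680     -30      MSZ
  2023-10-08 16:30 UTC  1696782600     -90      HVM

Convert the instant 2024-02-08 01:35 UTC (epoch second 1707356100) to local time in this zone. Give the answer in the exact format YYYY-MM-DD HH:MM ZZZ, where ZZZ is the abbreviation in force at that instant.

2024-02-08 00:05 HVM

Query: 2024-02-08 01:35 UTC
Rule 4/4 (HVM, -01:30): 2023-10-08 16:30 UTC ≤ query < +∞
1·60 + 35 - 90 = 5 min
5 = 0·1440 + 5; 5 = 0·60 + 5 → 00:05, same day
→ 2024-02-08 00:05 HVM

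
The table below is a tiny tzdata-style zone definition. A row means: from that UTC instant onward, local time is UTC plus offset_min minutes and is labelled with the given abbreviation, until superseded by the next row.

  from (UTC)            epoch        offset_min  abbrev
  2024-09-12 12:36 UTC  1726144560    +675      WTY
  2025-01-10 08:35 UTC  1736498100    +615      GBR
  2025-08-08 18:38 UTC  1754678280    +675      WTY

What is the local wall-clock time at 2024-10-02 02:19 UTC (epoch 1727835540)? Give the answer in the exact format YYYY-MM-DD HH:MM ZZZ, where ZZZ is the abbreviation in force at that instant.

2024-10-02 13:34 WTY

Query: 2024-10-02 02:19 UTC
Rule 1/3 (WTY, +11:15): 2024-09-12 12:36 UTC ≤ query < 2025-01-10 08:35 UTC
2·60 + 19 + 675 = 814 min
814 = 0·1440 + 814; 814 = 13·60 + 34 → 13:34, same day
→ 2024-10-02 13:34 WTY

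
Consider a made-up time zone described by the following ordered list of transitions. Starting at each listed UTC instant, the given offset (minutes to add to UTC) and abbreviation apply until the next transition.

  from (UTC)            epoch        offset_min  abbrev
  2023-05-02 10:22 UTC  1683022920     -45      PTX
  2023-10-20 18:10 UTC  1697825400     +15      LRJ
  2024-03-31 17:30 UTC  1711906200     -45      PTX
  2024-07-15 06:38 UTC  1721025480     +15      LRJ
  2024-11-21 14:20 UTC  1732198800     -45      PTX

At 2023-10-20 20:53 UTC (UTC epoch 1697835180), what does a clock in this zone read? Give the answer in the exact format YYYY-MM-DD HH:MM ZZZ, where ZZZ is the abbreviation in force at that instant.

2023-10-20 21:08 LRJ

Query: 2023-10-20 20:53 UTC
Rule 2/5 (LRJ, +00:15): 2023-10-20 18:10 UTC ≤ query < 2024-03-31 17:30 UTC
20·60 + 53 + 15 = 1268 min
1268 = 0·1440 + 1268; 1268 = 21·60 + 8 → 21:08, same day
→ 2023-10-20 21:08 LRJ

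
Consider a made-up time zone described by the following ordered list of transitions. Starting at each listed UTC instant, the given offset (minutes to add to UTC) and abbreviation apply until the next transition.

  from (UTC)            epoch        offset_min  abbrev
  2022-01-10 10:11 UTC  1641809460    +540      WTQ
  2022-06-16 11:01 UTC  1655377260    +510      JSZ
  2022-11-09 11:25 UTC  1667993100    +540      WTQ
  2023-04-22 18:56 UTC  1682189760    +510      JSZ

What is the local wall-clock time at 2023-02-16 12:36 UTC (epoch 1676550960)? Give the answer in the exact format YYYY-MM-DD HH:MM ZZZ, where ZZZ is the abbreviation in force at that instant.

Query: 2023-02-16 12:36 UTC
Rule 3/4 (WTQ, +09:00): 2022-11-09 11:25 UTC ≤ query < 2023-04-22 18:56 UTC
12·60 + 36 + 540 = 1296 min
1296 = 0·1440 + 1296; 1296 = 21·60 + 36 → 21:36, same day
→ 2023-02-16 21:36 WTQ

2023-02-16 21:36 WTQ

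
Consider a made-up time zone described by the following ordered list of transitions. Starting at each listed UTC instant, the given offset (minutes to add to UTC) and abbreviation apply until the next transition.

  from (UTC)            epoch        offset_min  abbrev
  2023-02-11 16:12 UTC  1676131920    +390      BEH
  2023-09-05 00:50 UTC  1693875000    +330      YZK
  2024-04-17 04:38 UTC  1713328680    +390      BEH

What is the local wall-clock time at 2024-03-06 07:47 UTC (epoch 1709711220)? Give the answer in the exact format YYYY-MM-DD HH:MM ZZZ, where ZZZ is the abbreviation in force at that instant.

2024-03-06 13:17 YZK

Query: 2024-03-06 07:47 UTC
Rule 2/3 (YZK, +05:30): 2023-09-05 00:50 UTC ≤ query < 2024-04-17 04:38 UTC
7·60 + 47 + 330 = 797 min
797 = 0·1440 + 797; 797 = 13·60 + 17 → 13:17, same day
→ 2024-03-06 13:17 YZK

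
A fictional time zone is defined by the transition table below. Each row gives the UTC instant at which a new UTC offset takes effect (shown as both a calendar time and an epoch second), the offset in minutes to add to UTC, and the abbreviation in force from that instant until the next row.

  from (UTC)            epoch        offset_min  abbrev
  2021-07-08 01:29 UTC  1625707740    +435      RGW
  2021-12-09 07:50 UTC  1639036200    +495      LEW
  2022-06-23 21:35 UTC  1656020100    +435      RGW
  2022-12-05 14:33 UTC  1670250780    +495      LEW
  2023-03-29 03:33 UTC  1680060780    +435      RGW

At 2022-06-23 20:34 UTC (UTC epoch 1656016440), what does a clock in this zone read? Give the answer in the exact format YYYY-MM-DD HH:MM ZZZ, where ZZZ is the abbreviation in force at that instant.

2022-06-24 04:49 LEW

Query: 2022-06-23 20:34 UTC
Rule 2/5 (LEW, +08:15): 2021-12-09 07:50 UTC ≤ query < 2022-06-23 21:35 UTC
20·60 + 34 + 495 = 1729 min
1729 = 1·1440 + 289; 289 = 4·60 + 49 → 04:49, 2022-06-23 + 1 day = 2022-06-24
→ 2022-06-24 04:49 LEW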